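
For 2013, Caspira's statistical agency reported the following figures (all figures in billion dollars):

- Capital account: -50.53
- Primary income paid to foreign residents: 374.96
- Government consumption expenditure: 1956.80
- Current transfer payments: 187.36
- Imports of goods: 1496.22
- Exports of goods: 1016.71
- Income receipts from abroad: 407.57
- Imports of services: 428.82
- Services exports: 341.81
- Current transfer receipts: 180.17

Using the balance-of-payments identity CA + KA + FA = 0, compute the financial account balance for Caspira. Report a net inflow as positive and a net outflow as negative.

Goods balance = 1016.71 - 1496.22 = -479.51
Services balance = 341.81 - 428.82 = -87.01
Trade balance (goods + services) = -479.51 + (-87.01) = -566.52
Net primary income = 407.57 - 374.96 = 32.61
Net secondary income = 180.17 - 187.36 = -7.19
Current account = -566.52 + 32.61 + (-7.19) = -541.10
Financial account = -(-541.10 + (-50.53)) = 591.63

591.63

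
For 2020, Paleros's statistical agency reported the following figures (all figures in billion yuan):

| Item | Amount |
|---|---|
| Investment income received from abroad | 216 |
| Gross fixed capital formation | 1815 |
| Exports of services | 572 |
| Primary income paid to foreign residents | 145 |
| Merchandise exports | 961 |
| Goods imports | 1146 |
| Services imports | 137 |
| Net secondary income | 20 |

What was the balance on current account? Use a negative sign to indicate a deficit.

341

Goods balance = 961 - 1146 = -185
Services balance = 572 - 137 = 435
Trade balance (goods + services) = -185 + 435 = 250
Net primary income = 216 - 145 = 71
Net secondary income = 20
Current account = 250 + 71 + 20 = 341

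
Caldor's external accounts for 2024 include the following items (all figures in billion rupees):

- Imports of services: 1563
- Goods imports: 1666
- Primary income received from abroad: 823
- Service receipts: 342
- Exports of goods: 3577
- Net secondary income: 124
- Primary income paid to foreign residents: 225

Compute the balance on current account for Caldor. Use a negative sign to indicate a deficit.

1412

Goods balance = 3577 - 1666 = 1911
Services balance = 342 - 1563 = -1221
Trade balance (goods + services) = 1911 + (-1221) = 690
Net primary income = 823 - 225 = 598
Net secondary income = 124
Current account = 690 + 598 + 124 = 1412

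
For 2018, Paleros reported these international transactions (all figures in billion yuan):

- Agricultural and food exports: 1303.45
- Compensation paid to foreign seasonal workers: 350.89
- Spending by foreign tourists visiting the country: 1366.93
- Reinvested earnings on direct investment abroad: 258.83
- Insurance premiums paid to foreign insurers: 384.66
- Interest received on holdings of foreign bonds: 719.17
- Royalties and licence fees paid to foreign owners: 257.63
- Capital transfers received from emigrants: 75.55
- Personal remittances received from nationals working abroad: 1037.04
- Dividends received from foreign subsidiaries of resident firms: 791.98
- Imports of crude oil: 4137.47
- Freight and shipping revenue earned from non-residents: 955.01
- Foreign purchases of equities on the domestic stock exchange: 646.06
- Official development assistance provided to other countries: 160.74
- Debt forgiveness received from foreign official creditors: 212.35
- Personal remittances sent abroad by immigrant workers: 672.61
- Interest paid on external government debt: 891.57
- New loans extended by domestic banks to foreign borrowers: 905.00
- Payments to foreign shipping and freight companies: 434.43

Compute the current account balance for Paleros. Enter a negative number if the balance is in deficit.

Goods: 1303.45 - 4137.47 = -2834.02
Services: 955.01 - 257.63 - 434.43 - 384.66 + 1366.93 = 1245.22
Primary income: 791.98 + 258.83 + 719.17 - 350.89 - 891.57 = 527.52
Secondary income: 1037.04 - 160.74 - 672.61 = 203.69
Current account = (-2834.02) + 1245.22 + 527.52 + 203.69 = -857.59
(Excluded from the current account — capital account: capital transfers received from emigrants 75.55, debt forgiveness received from foreign official creditors 212.35; financial account: foreign purchases of equities on the domestic stock exchange 646.06, new loans extended by domestic banks to foreign borrowers 905.00.)

-857.59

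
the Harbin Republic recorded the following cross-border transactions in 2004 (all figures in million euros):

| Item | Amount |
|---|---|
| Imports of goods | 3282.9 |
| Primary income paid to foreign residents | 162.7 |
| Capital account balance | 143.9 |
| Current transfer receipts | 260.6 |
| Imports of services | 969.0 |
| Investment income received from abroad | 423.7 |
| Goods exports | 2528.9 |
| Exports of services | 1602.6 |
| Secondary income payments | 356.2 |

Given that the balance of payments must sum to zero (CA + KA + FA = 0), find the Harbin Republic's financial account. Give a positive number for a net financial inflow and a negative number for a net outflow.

Goods balance = 2528.9 - 3282.9 = -754.0
Services balance = 1602.6 - 969.0 = 633.6
Trade balance (goods + services) = -754.0 + 633.6 = -120.4
Net primary income = 423.7 - 162.7 = 261.0
Net secondary income = 260.6 - 356.2 = -95.6
Current account = -120.4 + 261.0 + (-95.6) = 45.0
Financial account = -(45.0 + 143.9) = -188.9

-188.9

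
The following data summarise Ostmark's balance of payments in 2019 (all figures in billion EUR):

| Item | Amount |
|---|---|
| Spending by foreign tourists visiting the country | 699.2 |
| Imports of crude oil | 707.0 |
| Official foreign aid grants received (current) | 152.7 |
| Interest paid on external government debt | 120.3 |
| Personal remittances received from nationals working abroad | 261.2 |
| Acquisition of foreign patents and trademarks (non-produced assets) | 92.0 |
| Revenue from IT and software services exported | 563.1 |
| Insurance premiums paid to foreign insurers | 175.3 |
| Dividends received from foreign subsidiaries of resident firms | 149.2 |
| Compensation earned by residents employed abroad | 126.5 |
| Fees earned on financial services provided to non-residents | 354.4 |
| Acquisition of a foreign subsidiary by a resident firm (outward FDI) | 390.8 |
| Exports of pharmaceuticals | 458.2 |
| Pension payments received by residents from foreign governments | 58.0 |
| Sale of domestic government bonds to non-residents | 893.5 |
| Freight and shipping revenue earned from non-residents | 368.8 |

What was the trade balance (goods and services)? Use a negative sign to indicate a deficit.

1561.4

Goods: 458.2 - 707.0 = -248.8
Services: 354.4 + 563.1 - 175.3 + 368.8 + 699.2 = 1810.2
Trade balance = -248.8 + 1810.2 = 1561.4
(Excluded from the trade balance — secondary income: official foreign aid grants received (current) 152.7, personal remittances received from nationals working abroad 261.2, pension payments received by residents from foreign governments 58.0; primary income: interest paid on external government debt 120.3, dividends received from foreign subsidiaries of resident firms 149.2, compensation earned by residents employed abroad 126.5; capital account: acquisition of foreign patents and trademarks (non-produced assets) 92.0; financial account: acquisition of a foreign subsidiary by a resident firm (outward FDI) 390.8, sale of domestic government bonds to non-residents 893.5.)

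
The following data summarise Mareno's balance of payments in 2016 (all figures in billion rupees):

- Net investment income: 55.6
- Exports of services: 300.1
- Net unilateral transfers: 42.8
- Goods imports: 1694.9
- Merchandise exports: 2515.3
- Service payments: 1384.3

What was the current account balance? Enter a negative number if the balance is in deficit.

Goods balance = 2515.3 - 1694.9 = 820.4
Services balance = 300.1 - 1384.3 = -1084.2
Trade balance (goods + services) = 820.4 + (-1084.2) = -263.8
Net primary income = 55.6
Net secondary income = 42.8
Current account = -263.8 + 55.6 + 42.8 = -165.4

-165.4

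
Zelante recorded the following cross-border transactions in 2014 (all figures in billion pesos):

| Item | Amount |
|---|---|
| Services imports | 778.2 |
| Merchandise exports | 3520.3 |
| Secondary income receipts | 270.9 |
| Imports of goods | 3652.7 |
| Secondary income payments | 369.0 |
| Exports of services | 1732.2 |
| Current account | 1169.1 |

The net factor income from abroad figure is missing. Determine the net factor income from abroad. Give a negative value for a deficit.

445.6

Current account = goods balance + services balance + net primary income + net secondary income
Sum of the known components = 723.5
Net factor income from abroad = CA - (known components) = 1169.1 - 723.5 = 445.6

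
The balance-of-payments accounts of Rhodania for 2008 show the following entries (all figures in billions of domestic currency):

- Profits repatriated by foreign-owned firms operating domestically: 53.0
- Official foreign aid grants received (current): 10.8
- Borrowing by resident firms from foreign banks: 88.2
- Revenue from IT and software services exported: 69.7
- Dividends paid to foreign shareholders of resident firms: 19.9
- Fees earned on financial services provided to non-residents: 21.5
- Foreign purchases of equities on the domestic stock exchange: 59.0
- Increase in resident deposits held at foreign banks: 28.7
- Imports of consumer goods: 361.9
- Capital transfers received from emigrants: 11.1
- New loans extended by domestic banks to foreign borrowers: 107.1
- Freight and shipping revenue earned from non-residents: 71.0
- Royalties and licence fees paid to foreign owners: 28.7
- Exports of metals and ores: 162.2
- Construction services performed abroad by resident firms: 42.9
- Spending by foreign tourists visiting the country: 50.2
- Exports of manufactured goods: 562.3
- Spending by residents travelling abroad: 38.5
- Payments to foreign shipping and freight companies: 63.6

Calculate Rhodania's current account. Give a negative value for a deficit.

Goods: -361.9 + 162.2 + 562.3 = 362.6
Services: 42.9 + 50.2 + 71.0 + 69.7 - 63.6 - 38.5 + 21.5 - 28.7 = 124.5
Primary income: -53.0 - 19.9 = -72.9
Secondary income: 10.8
Current account = 362.6 + 124.5 + (-72.9) + 10.8 = 425.0
(Excluded from the current account — financial account: borrowing by resident firms from foreign banks 88.2, foreign purchases of equities on the domestic stock exchange 59.0, increase in resident deposits held at foreign banks 28.7, new loans extended by domestic banks to foreign borrowers 107.1; capital account: capital transfers received from emigrants 11.1.)

425.0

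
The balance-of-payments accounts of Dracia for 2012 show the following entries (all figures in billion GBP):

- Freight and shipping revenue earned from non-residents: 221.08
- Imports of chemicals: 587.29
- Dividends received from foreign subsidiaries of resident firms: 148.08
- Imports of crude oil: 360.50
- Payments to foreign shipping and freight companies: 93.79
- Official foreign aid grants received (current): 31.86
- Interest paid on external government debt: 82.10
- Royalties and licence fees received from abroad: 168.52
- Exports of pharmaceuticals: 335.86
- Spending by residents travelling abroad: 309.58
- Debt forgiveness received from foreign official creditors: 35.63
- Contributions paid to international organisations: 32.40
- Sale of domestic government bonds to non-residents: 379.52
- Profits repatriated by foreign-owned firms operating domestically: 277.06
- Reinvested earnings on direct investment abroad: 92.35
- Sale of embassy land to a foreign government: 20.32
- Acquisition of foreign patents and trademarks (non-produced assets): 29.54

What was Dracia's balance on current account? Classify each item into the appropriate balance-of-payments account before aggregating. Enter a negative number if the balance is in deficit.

Goods: -360.50 + 335.86 - 587.29 = -611.93
Services: 221.08 + 168.52 - 309.58 - 93.79 = -13.77
Primary income: -277.06 + 148.08 + 92.35 - 82.10 = -118.73
Secondary income: 31.86 - 32.40 = -0.54
Current account = (-611.93) + (-13.77) + (-118.73) + (-0.54) = -744.97
(Excluded from the current account — capital account: debt forgiveness received from foreign official creditors 35.63, sale of embassy land to a foreign government 20.32, acquisition of foreign patents and trademarks (non-produced assets) 29.54; financial account: sale of domestic government bonds to non-residents 379.52.)

-744.97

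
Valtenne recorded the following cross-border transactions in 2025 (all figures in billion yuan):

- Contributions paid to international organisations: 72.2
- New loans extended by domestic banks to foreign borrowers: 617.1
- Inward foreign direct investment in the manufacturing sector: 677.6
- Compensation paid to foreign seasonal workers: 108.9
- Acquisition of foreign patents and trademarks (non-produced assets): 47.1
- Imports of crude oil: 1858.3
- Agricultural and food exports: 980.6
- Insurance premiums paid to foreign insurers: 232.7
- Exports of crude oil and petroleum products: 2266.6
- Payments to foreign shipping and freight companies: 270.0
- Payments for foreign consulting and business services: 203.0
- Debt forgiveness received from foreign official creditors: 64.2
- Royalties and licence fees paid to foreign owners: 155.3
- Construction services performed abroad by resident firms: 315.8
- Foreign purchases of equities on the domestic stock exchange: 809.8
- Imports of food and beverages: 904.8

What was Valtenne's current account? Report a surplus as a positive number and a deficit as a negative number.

Goods: 2266.6 - 1858.3 - 904.8 + 980.6 = 484.1
Services: -232.7 + 315.8 - 270.0 - 203.0 - 155.3 = -545.2
Primary income: -108.9
Secondary income: -72.2
Current account = 484.1 + (-545.2) + (-108.9) + (-72.2) = -242.2
(Excluded from the current account — financial account: new loans extended by domestic banks to foreign borrowers 617.1, inward foreign direct investment in the manufacturing sector 677.6, foreign purchases of equities on the domestic stock exchange 809.8; capital account: acquisition of foreign patents and trademarks (non-produced assets) 47.1, debt forgiveness received from foreign official creditors 64.2.)

-242.2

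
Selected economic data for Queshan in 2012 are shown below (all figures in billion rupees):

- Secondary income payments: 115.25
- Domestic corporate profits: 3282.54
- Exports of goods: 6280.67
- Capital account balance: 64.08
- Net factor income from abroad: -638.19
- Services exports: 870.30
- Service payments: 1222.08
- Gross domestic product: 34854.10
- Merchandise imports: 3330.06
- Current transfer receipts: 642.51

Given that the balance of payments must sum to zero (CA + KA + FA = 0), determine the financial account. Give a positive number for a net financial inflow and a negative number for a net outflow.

Goods balance = 6280.67 - 3330.06 = 2950.61
Services balance = 870.30 - 1222.08 = -351.78
Trade balance (goods + services) = 2950.61 + (-351.78) = 2598.83
Net primary income = -638.19
Net secondary income = 642.51 - 115.25 = 527.26
Current account = 2598.83 + (-638.19) + 527.26 = 2487.90
Financial account = -(2487.90 + 64.08) = -2551.98

-2551.98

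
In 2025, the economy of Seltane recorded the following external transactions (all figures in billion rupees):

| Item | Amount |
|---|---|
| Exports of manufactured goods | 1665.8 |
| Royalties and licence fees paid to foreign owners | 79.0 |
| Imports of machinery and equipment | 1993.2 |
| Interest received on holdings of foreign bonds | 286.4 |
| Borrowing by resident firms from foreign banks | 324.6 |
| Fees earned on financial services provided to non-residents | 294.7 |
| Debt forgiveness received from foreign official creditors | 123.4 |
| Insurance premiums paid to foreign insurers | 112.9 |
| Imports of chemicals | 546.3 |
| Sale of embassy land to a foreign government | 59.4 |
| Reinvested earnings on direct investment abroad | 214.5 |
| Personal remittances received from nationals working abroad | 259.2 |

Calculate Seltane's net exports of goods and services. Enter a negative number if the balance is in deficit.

-770.9

Goods: -1993.2 - 546.3 + 1665.8 = -873.7
Services: 294.7 - 79.0 - 112.9 = 102.8
Trade balance = -873.7 + 102.8 = -770.9
(Excluded from the trade balance — primary income: interest received on holdings of foreign bonds 286.4, reinvested earnings on direct investment abroad 214.5; financial account: borrowing by resident firms from foreign banks 324.6; capital account: debt forgiveness received from foreign official creditors 123.4, sale of embassy land to a foreign government 59.4; secondary income: personal remittances received from nationals working abroad 259.2.)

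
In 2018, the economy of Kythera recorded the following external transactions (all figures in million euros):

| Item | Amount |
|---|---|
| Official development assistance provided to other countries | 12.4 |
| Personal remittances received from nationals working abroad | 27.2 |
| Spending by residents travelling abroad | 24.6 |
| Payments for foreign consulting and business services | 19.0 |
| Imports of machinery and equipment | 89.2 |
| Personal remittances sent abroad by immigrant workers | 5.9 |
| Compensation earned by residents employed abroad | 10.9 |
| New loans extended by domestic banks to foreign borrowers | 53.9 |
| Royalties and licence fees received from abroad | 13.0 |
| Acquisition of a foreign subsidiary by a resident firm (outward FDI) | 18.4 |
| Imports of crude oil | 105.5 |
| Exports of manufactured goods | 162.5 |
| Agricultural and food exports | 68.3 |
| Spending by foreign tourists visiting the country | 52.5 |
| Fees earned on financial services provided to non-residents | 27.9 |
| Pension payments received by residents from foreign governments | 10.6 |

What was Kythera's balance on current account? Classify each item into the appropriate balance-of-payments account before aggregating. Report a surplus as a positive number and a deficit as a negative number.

Goods: 162.5 + 68.3 - 105.5 - 89.2 = 36.1
Services: 52.5 + 13.0 - 19.0 - 24.6 + 27.9 = 49.8
Primary income: 10.9
Secondary income: -12.4 + 10.6 - 5.9 + 27.2 = 19.5
Current account = 36.1 + 49.8 + 10.9 + 19.5 = 116.3
(Excluded from the current account — financial account: new loans extended by domestic banks to foreign borrowers 53.9, acquisition of a foreign subsidiary by a resident firm (outward FDI) 18.4.)

116.3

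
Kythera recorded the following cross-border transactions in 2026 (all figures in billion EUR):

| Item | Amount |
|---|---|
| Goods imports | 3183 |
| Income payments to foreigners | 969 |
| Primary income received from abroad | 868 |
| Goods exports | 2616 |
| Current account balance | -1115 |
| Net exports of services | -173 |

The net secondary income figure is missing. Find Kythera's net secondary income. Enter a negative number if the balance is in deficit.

-274

Current account = goods balance + services balance + net primary income + net secondary income
Sum of the known components = -841
Net secondary income = CA - (known components) = -1115 - (-841) = -274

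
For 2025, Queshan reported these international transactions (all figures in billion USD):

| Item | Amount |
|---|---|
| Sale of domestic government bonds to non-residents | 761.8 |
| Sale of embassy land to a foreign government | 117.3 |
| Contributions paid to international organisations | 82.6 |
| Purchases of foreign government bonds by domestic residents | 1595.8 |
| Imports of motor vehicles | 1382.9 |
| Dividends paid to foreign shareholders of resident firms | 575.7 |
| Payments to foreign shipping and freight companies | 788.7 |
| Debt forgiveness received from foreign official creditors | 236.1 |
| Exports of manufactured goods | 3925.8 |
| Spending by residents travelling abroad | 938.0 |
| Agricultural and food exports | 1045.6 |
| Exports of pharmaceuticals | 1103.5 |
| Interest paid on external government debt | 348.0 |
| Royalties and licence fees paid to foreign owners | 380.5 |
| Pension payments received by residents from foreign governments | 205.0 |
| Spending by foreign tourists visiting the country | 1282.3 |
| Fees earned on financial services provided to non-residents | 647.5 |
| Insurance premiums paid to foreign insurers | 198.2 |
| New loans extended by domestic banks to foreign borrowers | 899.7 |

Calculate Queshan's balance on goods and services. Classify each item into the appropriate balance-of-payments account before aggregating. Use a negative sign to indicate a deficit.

Goods: 3925.8 - 1382.9 + 1103.5 + 1045.6 = 4692.0
Services: -938.0 - 380.5 + 1282.3 - 198.2 + 647.5 - 788.7 = -375.6
Trade balance = 4692.0 + (-375.6) = 4316.4
(Excluded from the trade balance — financial account: sale of domestic government bonds to non-residents 761.8, purchases of foreign government bonds by domestic residents 1595.8, new loans extended by domestic banks to foreign borrowers 899.7; capital account: sale of embassy land to a foreign government 117.3, debt forgiveness received from foreign official creditors 236.1; secondary income: contributions paid to international organisations 82.6, pension payments received by residents from foreign governments 205.0; primary income: dividends paid to foreign shareholders of resident firms 575.7, interest paid on external government debt 348.0.)

4316.4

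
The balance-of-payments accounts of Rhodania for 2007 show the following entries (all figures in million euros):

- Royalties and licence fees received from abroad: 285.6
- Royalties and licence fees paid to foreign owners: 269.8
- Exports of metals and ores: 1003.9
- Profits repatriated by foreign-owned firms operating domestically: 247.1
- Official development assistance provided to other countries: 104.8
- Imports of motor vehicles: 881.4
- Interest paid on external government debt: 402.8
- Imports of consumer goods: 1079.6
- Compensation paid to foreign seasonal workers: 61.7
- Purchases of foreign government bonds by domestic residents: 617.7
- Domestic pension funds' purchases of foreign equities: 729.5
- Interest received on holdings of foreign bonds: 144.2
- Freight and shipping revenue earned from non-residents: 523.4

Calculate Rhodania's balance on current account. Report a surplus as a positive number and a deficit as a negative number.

Goods: -1079.6 + 1003.9 - 881.4 = -957.1
Services: 523.4 + 285.6 - 269.8 = 539.2
Primary income: 144.2 - 247.1 - 61.7 - 402.8 = -567.4
Secondary income: -104.8
Current account = (-957.1) + 539.2 + (-567.4) + (-104.8) = -1090.1
(Excluded from the current account — financial account: purchases of foreign government bonds by domestic residents 617.7, domestic pension funds' purchases of foreign equities 729.5.)

-1090.1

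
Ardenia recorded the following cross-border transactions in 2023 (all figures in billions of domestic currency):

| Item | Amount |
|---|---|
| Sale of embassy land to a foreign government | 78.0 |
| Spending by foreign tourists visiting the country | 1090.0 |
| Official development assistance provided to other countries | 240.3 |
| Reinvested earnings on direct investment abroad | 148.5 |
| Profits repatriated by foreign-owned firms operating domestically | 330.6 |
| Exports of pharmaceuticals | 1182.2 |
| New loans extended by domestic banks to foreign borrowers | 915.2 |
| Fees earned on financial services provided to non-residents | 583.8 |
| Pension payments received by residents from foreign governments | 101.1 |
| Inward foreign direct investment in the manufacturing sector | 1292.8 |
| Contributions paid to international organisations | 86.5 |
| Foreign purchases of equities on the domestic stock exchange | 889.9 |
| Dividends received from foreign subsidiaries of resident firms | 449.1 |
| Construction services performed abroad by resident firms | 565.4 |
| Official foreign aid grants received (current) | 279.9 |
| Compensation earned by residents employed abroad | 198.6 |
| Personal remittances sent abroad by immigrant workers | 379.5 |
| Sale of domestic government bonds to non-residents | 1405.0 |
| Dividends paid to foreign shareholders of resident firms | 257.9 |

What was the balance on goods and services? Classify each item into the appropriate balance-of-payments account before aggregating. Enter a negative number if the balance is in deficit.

3421.4

Goods: 1182.2
Services: 565.4 + 1090.0 + 583.8 = 2239.2
Trade balance = 1182.2 + 2239.2 = 3421.4
(Excluded from the trade balance — capital account: sale of embassy land to a foreign government 78.0; secondary income: official development assistance provided to other countries 240.3, pension payments received by residents from foreign governments 101.1, contributions paid to international organisations 86.5, official foreign aid grants received (current) 279.9, personal remittances sent abroad by immigrant workers 379.5; primary income: reinvested earnings on direct investment abroad 148.5, profits repatriated by foreign-owned firms operating domestically 330.6, dividends received from foreign subsidiaries of resident firms 449.1, compensation earned by residents employed abroad 198.6, dividends paid to foreign shareholders of resident firms 257.9; financial account: new loans extended by domestic banks to foreign borrowers 915.2, inward foreign direct investment in the manufacturing sector 1292.8, foreign purchases of equities on the domestic stock exchange 889.9, sale of domestic government bonds to non-residents 1405.0.)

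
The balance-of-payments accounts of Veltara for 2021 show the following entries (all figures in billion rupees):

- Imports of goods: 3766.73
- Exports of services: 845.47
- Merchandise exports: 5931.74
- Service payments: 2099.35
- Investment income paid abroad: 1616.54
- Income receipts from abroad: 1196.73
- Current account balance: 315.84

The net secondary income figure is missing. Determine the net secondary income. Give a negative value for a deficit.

-175.48

Current account = goods balance + services balance + net primary income + net secondary income
Sum of the known components = 491.32
Net secondary income = CA - (known components) = 315.84 - 491.32 = -175.48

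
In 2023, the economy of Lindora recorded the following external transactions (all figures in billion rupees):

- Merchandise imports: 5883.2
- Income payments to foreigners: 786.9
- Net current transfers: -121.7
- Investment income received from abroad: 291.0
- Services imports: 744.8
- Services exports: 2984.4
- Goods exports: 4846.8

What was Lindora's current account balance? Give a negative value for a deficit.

Goods balance = 4846.8 - 5883.2 = -1036.4
Services balance = 2984.4 - 744.8 = 2239.6
Trade balance (goods + services) = -1036.4 + 2239.6 = 1203.2
Net primary income = 291.0 - 786.9 = -495.9
Net secondary income = -121.7
Current account = 1203.2 + (-495.9) + (-121.7) = 585.6

585.6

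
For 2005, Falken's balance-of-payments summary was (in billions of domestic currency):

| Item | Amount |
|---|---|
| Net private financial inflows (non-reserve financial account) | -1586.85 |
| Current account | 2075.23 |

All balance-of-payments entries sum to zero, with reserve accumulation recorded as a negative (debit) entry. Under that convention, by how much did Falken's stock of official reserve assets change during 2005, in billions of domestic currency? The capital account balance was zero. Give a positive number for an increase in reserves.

Official reserve transactions balance = -(2075.23 + (-1586.85)) = -488.38
An accumulation of reserves is recorded as a debit (negative entry), so the change in the stock of reserves is the negative of that balance.
Change in official reserves = -(-488.38) = 488.38

488.38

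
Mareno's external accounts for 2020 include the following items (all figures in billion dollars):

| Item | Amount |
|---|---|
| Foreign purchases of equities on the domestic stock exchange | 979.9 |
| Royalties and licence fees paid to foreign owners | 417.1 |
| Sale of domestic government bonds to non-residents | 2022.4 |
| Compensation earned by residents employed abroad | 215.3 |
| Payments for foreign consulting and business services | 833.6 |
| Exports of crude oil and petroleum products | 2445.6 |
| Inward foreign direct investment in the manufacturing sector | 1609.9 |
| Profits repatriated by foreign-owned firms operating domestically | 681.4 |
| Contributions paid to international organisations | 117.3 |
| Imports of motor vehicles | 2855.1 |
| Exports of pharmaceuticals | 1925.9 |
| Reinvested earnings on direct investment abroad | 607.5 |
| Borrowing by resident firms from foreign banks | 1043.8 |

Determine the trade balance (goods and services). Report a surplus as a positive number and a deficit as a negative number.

Goods: -2855.1 + 2445.6 + 1925.9 = 1516.4
Services: -417.1 - 833.6 = -1250.7
Trade balance = 1516.4 + (-1250.7) = 265.7
(Excluded from the trade balance — financial account: foreign purchases of equities on the domestic stock exchange 979.9, sale of domestic government bonds to non-residents 2022.4, inward foreign direct investment in the manufacturing sector 1609.9, borrowing by resident firms from foreign banks 1043.8; primary income: compensation earned by residents employed abroad 215.3, profits repatriated by foreign-owned firms operating domestically 681.4, reinvested earnings on direct investment abroad 607.5; secondary income: contributions paid to international organisations 117.3.)

265.7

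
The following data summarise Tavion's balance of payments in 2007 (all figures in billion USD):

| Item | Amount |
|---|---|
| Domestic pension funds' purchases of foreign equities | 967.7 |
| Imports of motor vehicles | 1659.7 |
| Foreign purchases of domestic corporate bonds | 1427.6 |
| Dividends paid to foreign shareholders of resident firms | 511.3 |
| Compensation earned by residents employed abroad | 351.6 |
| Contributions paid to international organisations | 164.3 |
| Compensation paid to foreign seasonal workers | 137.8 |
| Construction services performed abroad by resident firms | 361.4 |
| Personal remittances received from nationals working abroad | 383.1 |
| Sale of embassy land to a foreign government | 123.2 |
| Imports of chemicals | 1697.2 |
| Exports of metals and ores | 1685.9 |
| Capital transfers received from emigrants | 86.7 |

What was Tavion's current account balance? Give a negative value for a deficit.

Goods: -1659.7 - 1697.2 + 1685.9 = -1671.0
Services: 361.4
Primary income: 351.6 - 137.8 - 511.3 = -297.5
Secondary income: 383.1 - 164.3 = 218.8
Current account = (-1671.0) + 361.4 + (-297.5) + 218.8 = -1388.3
(Excluded from the current account — financial account: domestic pension funds' purchases of foreign equities 967.7, foreign purchases of domestic corporate bonds 1427.6; capital account: sale of embassy land to a foreign government 123.2, capital transfers received from emigrants 86.7.)

-1388.3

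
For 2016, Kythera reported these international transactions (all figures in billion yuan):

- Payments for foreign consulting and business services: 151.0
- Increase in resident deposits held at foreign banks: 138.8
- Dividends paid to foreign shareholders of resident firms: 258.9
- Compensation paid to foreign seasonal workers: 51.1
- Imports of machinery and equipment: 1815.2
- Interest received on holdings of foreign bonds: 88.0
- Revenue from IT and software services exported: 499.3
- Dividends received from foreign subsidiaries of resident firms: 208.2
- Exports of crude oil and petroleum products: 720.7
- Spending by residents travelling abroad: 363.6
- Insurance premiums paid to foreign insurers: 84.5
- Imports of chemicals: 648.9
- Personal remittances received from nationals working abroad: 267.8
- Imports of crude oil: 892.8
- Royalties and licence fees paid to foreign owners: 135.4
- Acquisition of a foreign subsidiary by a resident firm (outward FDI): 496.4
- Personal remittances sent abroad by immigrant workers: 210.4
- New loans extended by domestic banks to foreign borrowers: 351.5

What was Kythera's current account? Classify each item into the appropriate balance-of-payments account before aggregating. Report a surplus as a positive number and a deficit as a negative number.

-2827.8

Goods: -648.9 + 720.7 - 892.8 - 1815.2 = -2636.2
Services: -135.4 + 499.3 - 151.0 - 363.6 - 84.5 = -235.2
Primary income: 208.2 - 51.1 + 88.0 - 258.9 = -13.8
Secondary income: -210.4 + 267.8 = 57.4
Current account = (-2636.2) + (-235.2) + (-13.8) + 57.4 = -2827.8
(Excluded from the current account — financial account: increase in resident deposits held at foreign banks 138.8, acquisition of a foreign subsidiary by a resident firm (outward FDI) 496.4, new loans extended by domestic banks to foreign borrowers 351.5.)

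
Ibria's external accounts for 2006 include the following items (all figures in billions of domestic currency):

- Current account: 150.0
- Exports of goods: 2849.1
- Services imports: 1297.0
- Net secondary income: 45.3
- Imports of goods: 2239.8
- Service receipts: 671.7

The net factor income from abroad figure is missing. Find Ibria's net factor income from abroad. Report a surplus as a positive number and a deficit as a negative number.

Current account = goods balance + services balance + net primary income + net secondary income
Sum of the known components = 29.3
Net factor income from abroad = CA - (known components) = 150.0 - 29.3 = 120.7

120.7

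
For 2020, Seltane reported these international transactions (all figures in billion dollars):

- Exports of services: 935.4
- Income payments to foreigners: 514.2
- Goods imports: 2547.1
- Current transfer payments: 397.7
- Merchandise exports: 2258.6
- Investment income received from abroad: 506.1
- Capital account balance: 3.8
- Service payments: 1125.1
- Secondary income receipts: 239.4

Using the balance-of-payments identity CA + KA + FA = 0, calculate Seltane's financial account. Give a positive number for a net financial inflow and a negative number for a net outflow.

640.8

Goods balance = 2258.6 - 2547.1 = -288.5
Services balance = 935.4 - 1125.1 = -189.7
Trade balance (goods + services) = -288.5 + (-189.7) = -478.2
Net primary income = 506.1 - 514.2 = -8.1
Net secondary income = 239.4 - 397.7 = -158.3
Current account = -478.2 + (-8.1) + (-158.3) = -644.6
Financial account = -(-644.6 + 3.8) = 640.8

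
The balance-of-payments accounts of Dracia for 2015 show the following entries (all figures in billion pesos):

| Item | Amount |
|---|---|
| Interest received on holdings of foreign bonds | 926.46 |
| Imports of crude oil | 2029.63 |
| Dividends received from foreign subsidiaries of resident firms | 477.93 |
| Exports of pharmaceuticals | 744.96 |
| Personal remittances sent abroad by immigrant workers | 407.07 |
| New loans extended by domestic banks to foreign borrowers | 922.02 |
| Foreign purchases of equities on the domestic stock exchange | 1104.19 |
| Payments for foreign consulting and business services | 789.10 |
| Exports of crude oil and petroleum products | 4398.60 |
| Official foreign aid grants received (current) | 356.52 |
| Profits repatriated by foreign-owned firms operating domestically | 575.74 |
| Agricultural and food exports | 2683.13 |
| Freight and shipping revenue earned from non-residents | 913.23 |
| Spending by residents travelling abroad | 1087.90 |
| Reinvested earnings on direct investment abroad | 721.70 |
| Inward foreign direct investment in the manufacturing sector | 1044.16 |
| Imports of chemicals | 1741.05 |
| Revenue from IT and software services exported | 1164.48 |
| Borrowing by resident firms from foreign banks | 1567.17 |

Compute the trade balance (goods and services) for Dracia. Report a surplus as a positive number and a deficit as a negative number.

Goods: -2029.63 + 4398.60 - 1741.05 + 2683.13 + 744.96 = 4056.01
Services: -789.10 - 1087.90 + 1164.48 + 913.23 = 200.71
Trade balance = 4056.01 + 200.71 = 4256.72
(Excluded from the trade balance — primary income: interest received on holdings of foreign bonds 926.46, dividends received from foreign subsidiaries of resident firms 477.93, profits repatriated by foreign-owned firms operating domestically 575.74, reinvested earnings on direct investment abroad 721.70; secondary income: personal remittances sent abroad by immigrant workers 407.07, official foreign aid grants received (current) 356.52; financial account: new loans extended by domestic banks to foreign borrowers 922.02, foreign purchases of equities on the domestic stock exchange 1104.19, inward foreign direct investment in the manufacturing sector 1044.16, borrowing by resident firms from foreign banks 1567.17.)

4256.72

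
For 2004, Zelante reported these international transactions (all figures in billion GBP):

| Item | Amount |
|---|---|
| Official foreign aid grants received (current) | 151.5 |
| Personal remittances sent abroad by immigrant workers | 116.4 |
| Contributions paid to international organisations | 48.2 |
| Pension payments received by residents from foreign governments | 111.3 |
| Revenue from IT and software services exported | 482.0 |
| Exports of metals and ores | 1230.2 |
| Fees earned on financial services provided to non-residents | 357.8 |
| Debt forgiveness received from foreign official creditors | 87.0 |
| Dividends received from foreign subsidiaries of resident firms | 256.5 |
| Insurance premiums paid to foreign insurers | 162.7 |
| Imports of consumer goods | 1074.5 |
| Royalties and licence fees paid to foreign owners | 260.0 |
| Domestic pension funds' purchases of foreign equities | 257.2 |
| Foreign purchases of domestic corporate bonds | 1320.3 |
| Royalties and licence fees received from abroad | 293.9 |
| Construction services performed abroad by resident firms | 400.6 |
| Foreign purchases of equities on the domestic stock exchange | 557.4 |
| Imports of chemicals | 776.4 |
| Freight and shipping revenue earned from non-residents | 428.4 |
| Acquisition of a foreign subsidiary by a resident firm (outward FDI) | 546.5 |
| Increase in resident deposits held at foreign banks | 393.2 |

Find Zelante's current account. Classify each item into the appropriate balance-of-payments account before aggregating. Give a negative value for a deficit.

1274.0

Goods: 1230.2 - 1074.5 - 776.4 = -620.7
Services: 293.9 - 162.7 + 482.0 - 260.0 + 400.6 + 428.4 + 357.8 = 1540.0
Primary income: 256.5
Secondary income: 151.5 + 111.3 - 48.2 - 116.4 = 98.2
Current account = (-620.7) + 1540.0 + 256.5 + 98.2 = 1274.0
(Excluded from the current account — capital account: debt forgiveness received from foreign official creditors 87.0; financial account: domestic pension funds' purchases of foreign equities 257.2, foreign purchases of domestic corporate bonds 1320.3, foreign purchases of equities on the domestic stock exchange 557.4, acquisition of a foreign subsidiary by a resident firm (outward FDI) 546.5, increase in resident deposits held at foreign banks 393.2.)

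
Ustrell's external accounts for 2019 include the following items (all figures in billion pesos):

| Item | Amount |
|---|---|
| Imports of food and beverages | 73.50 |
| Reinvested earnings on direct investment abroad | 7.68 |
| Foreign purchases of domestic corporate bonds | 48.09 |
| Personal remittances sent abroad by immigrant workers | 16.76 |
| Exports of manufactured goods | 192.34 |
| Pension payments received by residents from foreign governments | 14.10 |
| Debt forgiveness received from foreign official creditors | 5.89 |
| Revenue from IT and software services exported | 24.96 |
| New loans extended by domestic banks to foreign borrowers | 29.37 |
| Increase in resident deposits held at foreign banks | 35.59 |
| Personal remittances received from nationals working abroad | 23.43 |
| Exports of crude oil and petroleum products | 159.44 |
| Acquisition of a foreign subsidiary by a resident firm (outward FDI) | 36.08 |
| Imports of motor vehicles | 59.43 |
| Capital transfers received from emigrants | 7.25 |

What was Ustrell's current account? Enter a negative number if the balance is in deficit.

272.26

Goods: -73.50 - 59.43 + 159.44 + 192.34 = 218.85
Services: 24.96
Primary income: 7.68
Secondary income: -16.76 + 14.10 + 23.43 = 20.77
Current account = 218.85 + 24.96 + 7.68 + 20.77 = 272.26
(Excluded from the current account — financial account: foreign purchases of domestic corporate bonds 48.09, new loans extended by domestic banks to foreign borrowers 29.37, increase in resident deposits held at foreign banks 35.59, acquisition of a foreign subsidiary by a resident firm (outward FDI) 36.08; capital account: debt forgiveness received from foreign official creditors 5.89, capital transfers received from emigrants 7.25.)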